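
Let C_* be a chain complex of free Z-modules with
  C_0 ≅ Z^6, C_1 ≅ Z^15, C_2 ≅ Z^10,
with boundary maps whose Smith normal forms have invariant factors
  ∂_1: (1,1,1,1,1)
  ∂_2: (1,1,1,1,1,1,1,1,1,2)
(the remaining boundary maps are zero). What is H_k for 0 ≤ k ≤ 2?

H_0 ≅ Z,  H_1 ≅ Z/2Z,  H_2 = 0.

H_0: b_0 = 6 − 0 − 5 = 1; torsion from ∂_1 factors > 1: none. So H_0 ≅ Z.
H_1: b_1 = 15 − 5 − 10 = 0; torsion from ∂_2 factors > 1: [2]. So H_1 ≅ Z/2Z.
H_2: b_2 = 10 − 10 − 0 = 0; torsion from ∂_3 factors > 1: none. So H_2 ≅ 0.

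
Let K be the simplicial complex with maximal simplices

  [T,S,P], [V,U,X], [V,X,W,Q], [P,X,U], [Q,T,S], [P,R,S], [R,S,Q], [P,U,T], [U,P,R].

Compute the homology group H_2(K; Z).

H_2 ≅ 0.

Fix the vertex order P < Q < R < S < T < U < V < W < X and write every simplex with vertices in increasing order. Then dim K = 3 and the simplices of K are:

  0-simplices (9): P, Q, R, S, T, U, V, W, X
  1-simplices (20): PR, PS, PT, PU, PX, QR, QS, QT, QV, QW, QX, RS, RU, ST, TU, UV, UX, VW, VX, WX
  2-simplices (12): PRS, PRU, PST, PTU, PUX, QRS, QST, QVW, QVX, QWX, UVX, VWX
  3-simplices (1): QVWX

giving chain groups C_0 ≅ Z^9, C_1 ≅ Z^20, C_2 ≅ Z^12, C_3 ≅ Z^1.

Boundary ∂_1: C_1 → C_0 is given by ∂[p,q] = [q] − [p]. For instance
  ∂QX = X − Q.
The 9×20 boundary matrix has rank 8 and Smith normal form diag(1,1,1,1,1,1,1,1).

Boundary ∂_2: C_2 → C_1 acts by ∂[p,q,r] = [q,r] − [p,r] + [p,q]. For instance
  ∂VWX = WX − VX + VW,
  ∂QRS = RS − QS + QR.
This gives a 20×12 integer matrix of rank 11; reducing to Smith normal form yields diagonal entries (1,1,1,1,1,1,1,1,1,1,1).

The boundary map ∂_3: C_3 → C_2 sends each 3-simplex σ to the alternating sum Σ_i (−1)^i (σ with its i-th vertex removed). For instance
  ∂QVWX = VWX − QWX + QVX − QVW.
As a 12×1 matrix over Z this has rank 1, with invariant factors (1).

Now H_k = ker ∂_k / im ∂_{k+1}, so:

  H_2: rank ker ∂_2 − rank ∂_3 = (12 − 11) − 1 = 0, and the invariant factors of ∂_3 are all 1, so H_2 ≅ 0.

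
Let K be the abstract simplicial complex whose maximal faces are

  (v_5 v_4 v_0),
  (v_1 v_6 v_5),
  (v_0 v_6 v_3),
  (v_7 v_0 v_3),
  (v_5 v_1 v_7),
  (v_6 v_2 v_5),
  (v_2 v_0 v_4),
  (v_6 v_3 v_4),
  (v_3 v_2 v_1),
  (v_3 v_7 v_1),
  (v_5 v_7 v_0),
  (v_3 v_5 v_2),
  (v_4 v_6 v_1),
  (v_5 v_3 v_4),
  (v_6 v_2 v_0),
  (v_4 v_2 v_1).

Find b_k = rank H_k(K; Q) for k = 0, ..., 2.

Order the vertices as v_0 < v_1 < v_2 < v_3 < v_4 < v_5 < v_6 < v_7. Listing each simplex with vertices in this order, K has dimension 2 with simplices:

  0-simplices (8): [v_0], [v_1], [v_2], [v_3], [v_4], [v_5], [v_6], [v_7]
  1-simplices (24): (24 of them)
  2-simplices (16): (16 of them)

so the chain groups are C_0 ≅ Z^8, C_1 ≅ Z^24, C_2 ≅ Z^16.

Boundary ∂_1: C_1 → C_0 is given by ∂[p,q] = [q] − [p]. For instance
  ∂[v_1,v_5] = [v_5] − [v_1].
As a 8×24 matrix over Z this has rank 7, with invariant factors (1,1,1,1,1,1,1).

Boundary ∂_2: C_2 → C_1 maps a triangle to the signed sum of its edges. For instance
  ∂[v_0,v_4,v_5] = [v_4,v_5] − [v_0,v_5] + [v_0,v_4],
  ∂[v_0,v_2,v_6] = [v_2,v_6] − [v_0,v_6] + [v_0,v_2].
As a 24×16 matrix over Z this has rank 15, with invariant factors (1,1,1,1,1,1,1,1,1,1,1,1,1,1,1).

From H_k ≅ ker(∂_k) / im(∂_{k+1}) we obtain:

  H_0: rank C_0 − rank ∂_1 = 8 − 7 = 1, and the invariant factors of ∂_1 are all 1, so H_0 = Z.
  H_1: rank ker ∂_1 − rank ∂_2 = (24 − 7) − 15 = 2, and the invariant factors of ∂_2 are all 1, so H_1 = Z^2.
  H_2: rank ker ∂_2 − rank ∂_3 = (16 − 15) − 0 = 1, and there is no ∂_3, so H_2 = Z.

(K is a triangulation of the torus T^2.)

Hence the Betti numbers are b_0 = 1, b_1 = 2, b_2 = 1.

b_0 = 1, b_1 = 2, b_2 = 1.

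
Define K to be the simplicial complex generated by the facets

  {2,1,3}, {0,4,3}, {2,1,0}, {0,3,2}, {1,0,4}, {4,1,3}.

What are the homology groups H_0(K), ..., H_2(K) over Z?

H_0 = Z,  H_1 = 0,  H_2 = Z.

Take the total order 0 < 1 < 2 < 3 < 4 on the vertex set. Then K (dimension 2) consists of the simplices:

  0-simplices (5): [0], [1], [2], [3], [4]
  1-simplices (9): [0,1], [0,2], [0,3], [0,4], [1,2], [1,3], [1,4], [2,3], [3,4]
  2-simplices (6): [0,1,2], [0,1,4], [0,2,3], [0,3,4], [1,2,3], [1,3,4]

so the chain groups are C_0 ≅ Z^5, C_1 ≅ Z^9, C_2 ≅ Z^6.

The boundary map ∂_1: C_1 → C_0 is given by ∂[p,q] = [q] − [p]. For instance
  ∂[0,2] = [2] − [0].
This gives a 5×9 integer matrix of rank 4; reducing to Smith normal form yields diagonal entries (1,1,1,1).

The boundary map ∂_2: C_2 → C_1 acts by ∂[p,q,r] = [q,r] − [p,r] + [p,q]. For instance
  ∂[0,1,2] = [1,2] − [0,2] + [0,1],
  ∂[0,1,4] = [1,4] − [0,4] + [0,1].
As a 9×6 matrix over Z this has rank 5, with invariant factors (1,1,1,1,1).

From H_k ≅ ker(∂_k) / im(∂_{k+1}) we obtain:

  H_0: rank C_0 − rank ∂_1 = 5 − 4 = 1, and the invariant factors of ∂_1 are all 1, so H_0 ≅ Z.
  H_1: rank ker ∂_1 − rank ∂_2 = (9 − 4) − 5 = 0, and the invariant factors of ∂_2 are all 1, so H_1 ≅ 0.
  H_2: rank ker ∂_2 − rank ∂_3 = (6 − 5) − 0 = 1, and there is no ∂_3, so H_2 ≅ Z.

As a check, the Euler characteristic is 5 − 9 + 6 = 2, which agrees with 1 − 0 + 1 = 2.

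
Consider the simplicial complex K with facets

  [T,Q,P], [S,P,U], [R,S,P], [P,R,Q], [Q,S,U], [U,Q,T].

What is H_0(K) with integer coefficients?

H_0 = Z.

Take the total order P < Q < R < S < T < U on the vertex set. Then K (dimension 2) consists of the simplices:

  0-simplices (6): P, Q, R, S, T, U
  1-simplices (12): PQ, PR, PS, PT, PU, QR, QS, QT, QU, RS, SU, TU
  2-simplices (6): PQR, PQT, PRS, PSU, QSU, QTU

so the chain groups are C_0 ≅ Z^6, C_1 ≅ Z^12, C_2 ≅ Z^6.

Boundary ∂_1: C_1 → C_0 maps an edge to its endpoints' difference, ∂[p,q] = q − p. For instance
  ∂QS = S − Q.
The 6×12 boundary matrix has rank 5 and Smith normal form diag(1,1,1,1,1).

Boundary ∂_2: C_2 → C_1 sends each 2-simplex [p,q,r] to [q,r] − [p,r] + [p,q]. For instance
  ∂PRS = RS − PS + PR,
  ∂PSU = SU − PU + PS.
This gives a 12×6 integer matrix of rank 6; reducing to Smith normal form yields diagonal entries (1,1,1,1,1,1).

Computing H_k = (kernel of ∂_k) / (image of ∂_{k+1}):

  H_0: rank C_0 − rank ∂_1 = 6 − 5 = 1, and the invariant factors of ∂_1 are all 1, so H_0 = Z.

(K is a triangulation of the cylinder S^1 x I.)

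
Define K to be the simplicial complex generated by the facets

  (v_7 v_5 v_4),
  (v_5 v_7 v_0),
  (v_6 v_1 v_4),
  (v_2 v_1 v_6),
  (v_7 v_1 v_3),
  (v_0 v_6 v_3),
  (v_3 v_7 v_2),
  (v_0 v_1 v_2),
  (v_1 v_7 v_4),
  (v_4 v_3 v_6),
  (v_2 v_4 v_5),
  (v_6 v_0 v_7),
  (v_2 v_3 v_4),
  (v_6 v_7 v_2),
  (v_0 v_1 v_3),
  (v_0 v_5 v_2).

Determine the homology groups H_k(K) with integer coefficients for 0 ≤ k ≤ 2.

We work with the vertex ordering v_0 < v_1 < v_2 < v_3 < v_4 < v_5 < v_6 < v_7. The simplices of K, each written with vertices in increasing order, are:

  0-simplices (8): [v_0], [v_1], [v_2], [v_3], [v_4], [v_5], [v_6], [v_7]
  1-simplices (24): (24 of them)
  2-simplices (16): (16 of them)

so the chain groups are C_0 ≅ Z^8, C_1 ≅ Z^24, C_2 ≅ Z^16.

The boundary map ∂_1: C_1 → C_0 sends each edge [p,q] (with p < q) to q − p.
This gives a 8×24 integer matrix of rank 7; reducing to Smith normal form yields diagonal entries (1,1,1,1,1,1,1).

∂_2: C_2 → C_1 acts by ∂[p,q,r] = [q,r] − [p,r] + [p,q]. For instance
  ∂[v_2,v_6,v_7] = [v_6,v_7] − [v_2,v_7] + [v_2,v_6],
  ∂[v_0,v_2,v_5] = [v_2,v_5] − [v_0,v_5] + [v_0,v_2].
As a 24×16 matrix over Z this has rank 15, with invariant factors (1,1,1,1,1,1,1,1,1,1,1,1,1,1,1).

From H_k ≅ ker(∂_k) / im(∂_{k+1}) we obtain:

  H_0: rank C_0 − rank ∂_1 = 8 − 7 = 1, and the invariant factors of ∂_1 are all 1, so H_0 = Z.
  H_1: rank ker ∂_1 − rank ∂_2 = (24 − 7) − 15 = 2, and the invariant factors of ∂_2 are all 1, so H_1 = Z^2.
  H_2: rank ker ∂_2 − rank ∂_3 = (16 − 15) − 0 = 1, and there is no ∂_3, so H_2 = Z.

As a check, the Euler characteristic is 8 − 24 + 16 = 0, which agrees with 1 − 2 + 1 = 0.
(K is a triangulation of the torus T^2.)

H_0 = Z,  H_1 = Z^2,  H_2 = Z.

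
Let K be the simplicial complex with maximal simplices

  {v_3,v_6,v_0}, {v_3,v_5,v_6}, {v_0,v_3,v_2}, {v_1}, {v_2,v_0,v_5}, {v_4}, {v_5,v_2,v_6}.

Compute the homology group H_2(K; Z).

H_2 = 0.

K has 7 vertices, 10 edges, 5 triangles.
rank ∂_2 = 5, rank ∂_3 = 0 ⇒ b_2 = 5 − 5 − 0 = 0. So H_2 = 0.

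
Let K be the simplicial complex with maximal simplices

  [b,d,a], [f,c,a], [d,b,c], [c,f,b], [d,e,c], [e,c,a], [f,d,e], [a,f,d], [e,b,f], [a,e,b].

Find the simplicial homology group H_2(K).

H_2 = 0.

Fix the vertex order a < b < c < d < e < f and write every simplex with vertices in increasing order. Then dim K = 2 and the simplices of K are:

  0-simplices (6): a, b, c, d, e, f
  1-simplices (15): ab, ac, ad, ae, af, bc, bd, be, bf, cd, ce, cf, de, df, ef
  2-simplices (10): abd, abe, ace, acf, adf, bcd, bcf, bef, cde, def

Hence C_0 ≅ Z^6, C_1 ≅ Z^15, C_2 ≅ Z^10.

Boundary ∂_1: C_1 → C_0 is given by ∂[p,q] = [q] − [p].
The 6×15 boundary matrix has rank 5 and Smith normal form diag(1,1,1,1,1).

Boundary ∂_2: C_2 → C_1 maps a triangle to the signed sum of its edges. For instance
  ∂acf = cf − af + ac,
  ∂bcd = cd − bd + bc.
As a 15×10 matrix over Z this has rank 10, with invariant factors (1,1,1,1,1,1,1,1,1,2).

Computing H_k = (kernel of ∂_k) / (image of ∂_{k+1}):

  H_2: rank ker ∂_2 − rank ∂_3 = (10 − 10) − 0 = 0, and there is no ∂_3, so H_2 = 0.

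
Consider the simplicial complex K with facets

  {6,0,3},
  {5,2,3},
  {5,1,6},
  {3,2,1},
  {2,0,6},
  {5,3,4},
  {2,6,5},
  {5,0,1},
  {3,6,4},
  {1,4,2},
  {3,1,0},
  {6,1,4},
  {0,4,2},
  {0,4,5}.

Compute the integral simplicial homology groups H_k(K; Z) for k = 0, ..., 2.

Fix the vertex order 0 < 1 < 2 < 3 < 4 < 5 < 6 and write every simplex with vertices in increasing order. Then dim K = 2 and the simplices of K are:

  0-simplices (7): [0], [1], [2], [3], [4], [5], [6]
  1-simplices (21): [0,1], [0,2], [0,3], [0,4], [0,5], [0,6], [1,2], [1,3], [1,4], [1,5], [1,6], [2,3], [2,4], [2,5], [2,6], [3,4], [3,5], [3,6], [4,5], [4,6], [5,6]
  2-simplices (14): [0,1,3], [0,1,5], [0,2,4], [0,2,6], [0,3,6], [0,4,5], [1,2,3], [1,2,4], [1,4,6], [1,5,6], [2,3,5], [2,5,6], [3,4,5], [3,4,6]

so the chain groups are C_0 ≅ Z^7, C_1 ≅ Z^21, C_2 ≅ Z^14.

∂_1: C_1 → C_0 sends each edge [p,q] (with p < q) to q − p.
The resulting 7×21 matrix has rank 6, and its Smith normal form has invariant factors (1,1,1,1,1,1).

Boundary ∂_2: C_2 → C_1 sends each 2-simplex [p,q,r] to [q,r] − [p,r] + [p,q]. For instance
  ∂[1,5,6] = [5,6] − [1,6] + [1,5],
  ∂[0,2,4] = [2,4] − [0,4] + [0,2].
The 21×14 boundary matrix has rank 13 and Smith normal form diag(1,1,1,1,1,1,1,1,1,1,1,1,1).

From H_k ≅ ker(∂_k) / im(∂_{k+1}) we obtain:

  H_0: rank C_0 − rank ∂_1 = 7 − 6 = 1, and the invariant factors of ∂_1 are all 1, so H_0 = Z.
  H_1: rank ker ∂_1 − rank ∂_2 = (21 − 6) − 13 = 2, and the invariant factors of ∂_2 are all 1, so H_1 = Z^2.
  H_2: rank ker ∂_2 − rank ∂_3 = (14 − 13) − 0 = 1, and there is no ∂_3, so H_2 = Z.

As a check, the Euler characteristic is 7 − 21 + 14 = 0, which agrees with 1 − 2 + 1 = 0.

H_0 ≅ Z,  H_1 ≅ Z^2,  H_2 ≅ Z.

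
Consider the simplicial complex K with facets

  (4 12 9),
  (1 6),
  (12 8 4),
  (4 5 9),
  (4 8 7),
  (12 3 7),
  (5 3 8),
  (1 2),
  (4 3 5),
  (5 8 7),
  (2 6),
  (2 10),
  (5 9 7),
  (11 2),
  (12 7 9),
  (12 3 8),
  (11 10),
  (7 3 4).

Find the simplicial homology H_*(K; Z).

H_0 ≅ Z^2,  H_1 ≅ Z^2 ⊕ Z/2,  H_2 = 0.

K has 12 vertices, 24 edges, 12 triangles.
rank ∂_0 = 0, rank ∂_1 = 10 ⇒ b_0 = 12 − 0 − 10 = 2; all invariant factors of ∂_1 are 1 so no torsion. So H_0 = Z^2.
rank ∂_1 = 10, rank ∂_2 = 12 ⇒ b_1 = 24 − 10 − 12 = 2; ∂_2 has invariant factor(s) [2] giving torsion. So H_1 = Z^2 ⊕ Z/2.
rank ∂_2 = 12, rank ∂_3 = 0 ⇒ b_2 = 12 − 12 − 0 = 0. So H_2 = 0.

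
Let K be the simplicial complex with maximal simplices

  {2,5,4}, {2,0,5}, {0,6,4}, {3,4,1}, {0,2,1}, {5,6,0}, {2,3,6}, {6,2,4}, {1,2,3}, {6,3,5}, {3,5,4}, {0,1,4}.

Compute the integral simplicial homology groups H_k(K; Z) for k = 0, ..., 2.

K has 7 vertices, 18 edges, 12 triangles.
rank ∂_0 = 0, rank ∂_1 = 6 ⇒ b_0 = 7 − 0 − 6 = 1; all invariant factors of ∂_1 are 1 so no torsion. So H_0 ≅ Z.
rank ∂_1 = 6, rank ∂_2 = 12 ⇒ b_1 = 18 − 6 − 12 = 0; ∂_2 has invariant factor(s) [2] giving torsion. So H_1 ≅ Z/2.
rank ∂_2 = 12, rank ∂_3 = 0 ⇒ b_2 = 12 − 12 − 0 = 0. So H_2 ≅ 0.

H_0 = Z,  H_1 = Z/2,  H_2 = 0.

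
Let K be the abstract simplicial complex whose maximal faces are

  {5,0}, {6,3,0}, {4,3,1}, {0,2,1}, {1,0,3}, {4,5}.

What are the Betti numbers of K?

Fix the vertex order 0 < 1 < 2 < 3 < 4 < 5 < 6 and write every simplex with vertices in increasing order. Then dim K = 2 and the simplices of K are:

  0-simplices (7): [0], [1], [2], [3], [4], [5], [6]
  1-simplices (11): [0,1], [0,2], [0,3], [0,5], [0,6], [1,2], [1,3], [1,4], [3,4], [3,6], [4,5]
  2-simplices (4): [0,1,2], [0,1,3], [0,3,6], [1,3,4]

giving chain groups C_0 ≅ Z^7, C_1 ≅ Z^11, C_2 ≅ Z^4.

Boundary ∂_1: C_1 → C_0 is given by ∂[p,q] = [q] − [p].
This gives a 7×11 integer matrix of rank 6; reducing to Smith normal form yields diagonal entries (1,1,1,1,1,1).

The boundary map ∂_2: C_2 → C_1 maps a triangle to the signed sum of its edges. For instance
  ∂[0,1,3] = [1,3] − [0,3] + [0,1],
  ∂[0,3,6] = [3,6] − [0,6] + [0,3].
This gives a 11×4 integer matrix of rank 4; reducing to Smith normal form yields diagonal entries (1,1,1,1).

Reading off H_k = ker ∂_k / im ∂_{k+1}:

  H_0: rank C_0 − rank ∂_1 = 7 − 6 = 1, and the invariant factors of ∂_1 are all 1, so H_0 ≅ Z.
  H_1: rank ker ∂_1 − rank ∂_2 = (11 − 6) − 4 = 1, and the invariant factors of ∂_2 are all 1, so H_1 ≅ Z.
  H_2: rank ker ∂_2 − rank ∂_3 = (4 − 4) − 0 = 0, and there is no ∂_3, so H_2 ≅ 0.

Hence the Betti numbers are b_0 = 1, b_1 = 1, b_2 = 0.

b_0 = 1, b_1 = 1, b_2 = 0.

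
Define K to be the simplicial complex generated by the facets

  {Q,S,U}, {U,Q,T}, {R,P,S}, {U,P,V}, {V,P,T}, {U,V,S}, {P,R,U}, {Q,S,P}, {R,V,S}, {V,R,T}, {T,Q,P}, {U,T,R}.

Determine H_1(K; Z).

Take the total order P < Q < R < S < T < U < V on the vertex set. Then K (dimension 2) consists of the simplices:

  0-simplices (7): P, Q, R, S, T, U, V
  1-simplices (18): PQ, PR, PS, PT, PU, PV, QS, QT, QU, RS, RT, RU, RV, SU, SV, TU, TV, UV
  2-simplices (12): PQS, PQT, PRS, PRU, PTV, PUV, QSU, QTU, RSV, RTU, RTV, SUV

Hence C_0 ≅ Z^7, C_1 ≅ Z^18, C_2 ≅ Z^12.

∂_1: C_1 → C_0 maps an edge to its endpoints' difference, ∂[p,q] = q − p.
The resulting 7×18 matrix has rank 6, and its Smith normal form has invariant factors (1,1,1,1,1,1).

Boundary ∂_2: C_2 → C_1 sends each 2-simplex [p,q,r] to [q,r] − [p,r] + [p,q]. For instance
  ∂QSU = SU − QU + QS,
  ∂PRS = RS − PS + PR.
As a 18×12 matrix over Z this has rank 12, with invariant factors (1,1,1,1,1,1,1,1,1,1,1,2).

Computing H_k = (kernel of ∂_k) / (image of ∂_{k+1}):

  H_1: rank ker ∂_1 − rank ∂_2 = (18 − 6) − 12 = 0, and ∂_2 has invariant factor 2 > 1, so H_1 ≅ Z/2.

H_1 = Z/2.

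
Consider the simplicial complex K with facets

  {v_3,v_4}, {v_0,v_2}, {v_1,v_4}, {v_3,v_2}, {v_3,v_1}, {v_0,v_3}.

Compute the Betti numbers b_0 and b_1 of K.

Fix the vertex order v_0 < v_1 < v_2 < v_3 < v_4 and write every simplex with vertices in increasing order. Then dim K = 1 and the simplices of K are:

  0-simplices (5): [v_0], [v_1], [v_2], [v_3], [v_4]
  1-simplices (6): [v_0,v_2], [v_0,v_3], [v_1,v_3], [v_1,v_4], [v_2,v_3], [v_3,v_4]

giving chain groups C_0 ≅ Z^5, C_1 ≅ Z^6.

∂_1: C_1 → C_0 maps an edge to its endpoints' difference, ∂[p,q] = q − p. For instance
  ∂[v_1,v_4] = [v_4] − [v_1].
As a 5×6 matrix over Z this has rank 4, with invariant factors (1,1,1,1).

Reading off H_k = ker ∂_k / im ∂_{k+1}:

  H_0: rank C_0 − rank ∂_1 = 5 − 4 = 1, and the invariant factors of ∂_1 are all 1, so H_0 = Z.
  H_1: rank ker ∂_1 − rank ∂_2 = (6 − 4) − 0 = 2, and there is no ∂_2, so H_1 = Z^2.

(K is a triangulation of a wedge of 2 circles.)

Hence the Betti numbers are b_0 = 1, b_1 = 2.

b_0 = 1, b_1 = 2.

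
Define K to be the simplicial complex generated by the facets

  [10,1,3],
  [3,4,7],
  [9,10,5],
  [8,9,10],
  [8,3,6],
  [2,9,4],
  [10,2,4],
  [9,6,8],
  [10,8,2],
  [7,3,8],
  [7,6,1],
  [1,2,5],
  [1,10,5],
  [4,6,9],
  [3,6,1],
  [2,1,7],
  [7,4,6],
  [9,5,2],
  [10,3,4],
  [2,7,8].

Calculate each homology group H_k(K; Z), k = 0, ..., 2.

H_0 ≅ Z,  H_1 ≅ Z ⊕ Z/2,  H_2 = 0.

Take the total order 1 < 2 < 3 < 4 < 5 < 6 < 7 < 8 < 9 < 10 on the vertex set. Then K (dimension 2) consists of the simplices:

  0-simplices (10): [1], [2], [3], [4], [5], [6], [7], [8], [9], [10]
  1-simplices (30): (30 of them)
  2-simplices (20): (20 of them)

so the chain groups are C_0 ≅ Z^10, C_1 ≅ Z^30, C_2 ≅ Z^20.

Boundary ∂_1: C_1 → C_0 is given by ∂[p,q] = [q] − [p]. For instance
  ∂[8,9] = [9] − [8].
The resulting 10×30 matrix has rank 9, and its Smith normal form has invariant factors (1,1,1,1,1,1,1,1,1).

The boundary map ∂_2: C_2 → C_1 acts by ∂[p,q,r] = [q,r] − [p,r] + [p,q]. For instance
  ∂[3,6,8] = [6,8] − [3,8] + [3,6],
  ∂[3,4,7] = [4,7] − [3,7] + [3,4].
The resulting 30×20 matrix has rank 20, and its Smith normal form has invariant factors (1,1,1,1,1,1,1,1,1,1,1,1,1,1,1,1,1,1,1,2).

Reading off H_k = ker ∂_k / im ∂_{k+1}:

  H_0: rank C_0 − rank ∂_1 = 10 − 9 = 1, and the invariant factors of ∂_1 are all 1, so H_0 = Z.
  H_1: rank ker ∂_1 − rank ∂_2 = (30 − 9) − 20 = 1, and ∂_2 has invariant factor 2 > 1, so H_1 = Z ⊕ Z/2.
  H_2: rank ker ∂_2 − rank ∂_3 = (20 − 20) − 0 = 0, and there is no ∂_3, so H_2 = 0.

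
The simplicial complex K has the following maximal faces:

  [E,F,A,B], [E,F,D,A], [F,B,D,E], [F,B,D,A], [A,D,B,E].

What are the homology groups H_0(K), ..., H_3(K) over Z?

H_0 = Z,  H_1 = 0,  H_2 = 0,  H_3 = Z.

We work with the vertex ordering A < B < D < E < F. The simplices of K, each written with vertices in increasing order, are:

  0-simplices (5): A, B, D, E, F
  1-simplices (10): AB, AD, AE, AF, BD, BE, BF, DE, DF, EF
  2-simplices (10): ABD, ABE, ABF, ADE, ADF, AEF, BDE, BDF, BEF, DEF
  3-simplices (5): ABDE, ABDF, ABEF, ADEF, BDEF

Hence C_0 ≅ Z^5, C_1 ≅ Z^10, C_2 ≅ Z^10, C_3 ≅ Z^5.

∂_1: C_1 → C_0 maps an edge to its endpoints' difference, ∂[p,q] = q − p. For instance
  ∂DE = E − D.
This gives a 5×10 integer matrix of rank 4; reducing to Smith normal form yields diagonal entries (1,1,1,1).

The boundary map ∂_2: C_2 → C_1 maps a triangle to the signed sum of its edges. For instance
  ∂BDF = DF − BF + BD,
  ∂ABE = BE − AE + AB.
As a 10×10 matrix over Z this has rank 6, with invariant factors (1,1,1,1,1,1).

The boundary map ∂_3: C_3 → C_2 sends each 3-simplex σ to the alternating sum Σ_i (−1)^i (σ with its i-th vertex removed). For instance
  ∂ABDF = BDF − ADF + ABF − ABD,
  ∂ABEF = BEF − AEF + ABF − ABE.
The 10×5 boundary matrix has rank 4 and Smith normal form diag(1,1,1,1).

From H_k ≅ ker(∂_k) / im(∂_{k+1}) we obtain:

  H_0: rank C_0 − rank ∂_1 = 5 − 4 = 1, and the invariant factors of ∂_1 are all 1, so H_0 ≅ Z.
  H_1: rank ker ∂_1 − rank ∂_2 = (10 − 4) − 6 = 0, and the invariant factors of ∂_2 are all 1, so H_1 ≅ 0.
  H_2: rank ker ∂_2 − rank ∂_3 = (10 − 6) − 4 = 0, and the invariant factors of ∂_3 are all 1, so H_2 ≅ 0.
  H_3: rank ker ∂_3 − rank ∂_4 = (5 − 4) − 0 = 1, and there is no ∂_4, so H_3 ≅ Z.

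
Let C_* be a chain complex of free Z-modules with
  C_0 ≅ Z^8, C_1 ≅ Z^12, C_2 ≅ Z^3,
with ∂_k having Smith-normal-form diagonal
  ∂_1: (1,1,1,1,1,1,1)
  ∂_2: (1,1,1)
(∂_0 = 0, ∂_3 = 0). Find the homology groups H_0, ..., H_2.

H_0 ≅ Z,  H_1 ≅ Z^2,  H_2 = 0.

H_0: b_0 = 8 − 0 − 7 = 1; torsion from ∂_1 factors > 1: none. So H_0 ≅ Z.
H_1: b_1 = 12 − 7 − 3 = 2; torsion from ∂_2 factors > 1: none. So H_1 ≅ Z^2.
H_2: b_2 = 3 − 3 − 0 = 0; torsion from ∂_3 factors > 1: none. So H_2 ≅ 0.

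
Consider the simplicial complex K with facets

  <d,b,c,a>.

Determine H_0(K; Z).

Take the total order a < b < c < d on the vertex set. Then K (dimension 3) consists of the simplices:

  0-simplices (4): a, b, c, d
  1-simplices (6): ab, ac, ad, bc, bd, cd
  2-simplices (4): abc, abd, acd, bcd
  3-simplices (1): abcd

Hence C_0 ≅ Z^4, C_1 ≅ Z^6, C_2 ≅ Z^4, C_3 ≅ Z^1.

∂_1: C_1 → C_0 sends each edge [p,q] (with p < q) to q − p. For instance
  ∂cd = d − c.
The 4×6 boundary matrix has rank 3 and Smith normal form diag(1,1,1).

Boundary ∂_2: C_2 → C_1 sends each 2-simplex [p,q,r] to [q,r] − [p,r] + [p,q]. For instance
  ∂abd = bd − ad + ab,
  ∂bcd = cd − bd + bc.
The 6×4 boundary matrix has rank 3 and Smith normal form diag(1,1,1).

The boundary map ∂_3: C_3 → C_2 sends each 3-simplex σ to the alternating sum Σ_i (−1)^i (σ with its i-th vertex removed). For instance
  ∂abcd = bcd − acd + abd − abc.
This gives a 4×1 integer matrix of rank 1; reducing to Smith normal form yields diagonal entries (1).

From H_k ≅ ker(∂_k) / im(∂_{k+1}) we obtain:

  H_0: rank C_0 − rank ∂_1 = 4 − 3 = 1, and the invariant factors of ∂_1 are all 1, so H_0 ≅ Z.

H_0 = Z.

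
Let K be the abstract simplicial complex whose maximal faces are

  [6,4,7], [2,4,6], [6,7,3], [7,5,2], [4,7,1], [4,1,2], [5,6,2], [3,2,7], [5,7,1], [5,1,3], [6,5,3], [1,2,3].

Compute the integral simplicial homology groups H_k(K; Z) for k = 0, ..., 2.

H_0 = Z,  H_1 = Z_2,  H_2 = 0.

Order the vertices as 1 < 2 < 3 < 4 < 5 < 6 < 7. Listing each simplex with vertices in this order, K has dimension 2 with simplices:

  0-simplices (7): [1], [2], [3], [4], [5], [6], [7]
  1-simplices (18): [1,2], [1,3], [1,4], [1,5], [1,7], [2,3], [2,4], [2,5], [2,6], [2,7], [3,5], [3,6], [3,7], [4,6], [4,7], [5,6], [5,7], [6,7]
  2-simplices (12): [1,2,3], [1,2,4], [1,3,5], [1,4,7], [1,5,7], [2,3,7], [2,4,6], [2,5,6], [2,5,7], [3,5,6], [3,6,7], [4,6,7]

giving chain groups C_0 ≅ Z^7, C_1 ≅ Z^18, C_2 ≅ Z^12.

The boundary map ∂_1: C_1 → C_0 maps an edge to its endpoints' difference, ∂[p,q] = q − p. For instance
  ∂[2,7] = [7] − [2].
This gives a 7×18 integer matrix of rank 6; reducing to Smith normal form yields diagonal entries (1,1,1,1,1,1).

Boundary ∂_2: C_2 → C_1 maps a triangle to the signed sum of its edges. For instance
  ∂[1,5,7] = [5,7] − [1,7] + [1,5],
  ∂[4,6,7] = [6,7] − [4,7] + [4,6].
As a 18×12 matrix over Z this has rank 12, with invariant factors (1,1,1,1,1,1,1,1,1,1,1,2).

From H_k ≅ ker(∂_k) / im(∂_{k+1}) we obtain:

  H_0: rank C_0 − rank ∂_1 = 7 − 6 = 1, and the invariant factors of ∂_1 are all 1, so H_0 ≅ Z.
  H_1: rank ker ∂_1 − rank ∂_2 = (18 − 6) − 12 = 0, and ∂_2 has invariant factor 2 > 1, so H_1 ≅ Z_2.
  H_2: rank ker ∂_2 − rank ∂_3 = (12 − 12) − 0 = 0, and there is no ∂_3, so H_2 ≅ 0.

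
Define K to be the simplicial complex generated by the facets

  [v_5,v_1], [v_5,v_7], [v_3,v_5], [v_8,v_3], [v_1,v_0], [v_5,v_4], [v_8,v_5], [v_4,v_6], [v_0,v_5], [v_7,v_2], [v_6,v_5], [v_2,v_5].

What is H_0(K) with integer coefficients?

Take the total order v_0 < v_1 < v_2 < v_3 < v_4 < v_5 < v_6 < v_7 < v_8 on the vertex set. Then K (dimension 1) consists of the simplices:

  0-simplices (9): [v_0], [v_1], [v_2], [v_3], [v_4], [v_5], [v_6], [v_7], [v_8]
  1-simplices (12): [v_0,v_1], [v_0,v_5], [v_1,v_5], [v_2,v_5], [v_2,v_7], [v_3,v_5], [v_3,v_8], [v_4,v_5], [v_4,v_6], [v_5,v_6], [v_5,v_7], [v_5,v_8]

Hence C_0 ≅ Z^9, C_1 ≅ Z^12.

The boundary map ∂_1: C_1 → C_0 is given by ∂[p,q] = [q] − [p]. For instance
  ∂[v_3,v_8] = [v_8] − [v_3].
As a 9×12 matrix over Z this has rank 8, with invariant factors (1,1,1,1,1,1,1,1).

Reading off H_k = ker ∂_k / im ∂_{k+1}:

  H_0: rank C_0 − rank ∂_1 = 9 − 8 = 1, and the invariant factors of ∂_1 are all 1, so H_0 ≅ Z.

H_0 ≅ Z.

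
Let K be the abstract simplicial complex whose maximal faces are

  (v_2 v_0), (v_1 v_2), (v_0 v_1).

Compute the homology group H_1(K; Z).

Take the total order v_0 < v_1 < v_2 on the vertex set. Then K (dimension 1) consists of the simplices:

  0-simplices (3): [v_0], [v_1], [v_2]
  1-simplices (3): [v_0,v_1], [v_0,v_2], [v_1,v_2]

so the chain groups are C_0 ≅ Z^3, C_1 ≅ Z^3.

∂_1: C_1 → C_0 sends each edge [p,q] (with p < q) to q − p. For instance
  ∂[v_0,v_2] = [v_2] − [v_0].
The resulting 3×3 matrix has rank 2, and its Smith normal form has invariant factors (1,1).

Reading off H_k = ker ∂_k / im ∂_{k+1}:

  H_1: rank ker ∂_1 − rank ∂_2 = (3 − 2) − 0 = 1, and there is no ∂_2, so H_1 = Z.

(K is a triangulation of the circle S^1.)

H_1 = Z.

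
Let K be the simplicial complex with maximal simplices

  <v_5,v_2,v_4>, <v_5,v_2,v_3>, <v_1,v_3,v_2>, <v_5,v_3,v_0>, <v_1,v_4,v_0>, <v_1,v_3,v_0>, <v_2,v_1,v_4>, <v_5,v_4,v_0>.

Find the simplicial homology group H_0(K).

H_0 ≅ Z.

We work with the vertex ordering v_0 < v_1 < v_2 < v_3 < v_4 < v_5. The simplices of K, each written with vertices in increasing order, are:

  0-simplices (6): [v_0], [v_1], [v_2], [v_3], [v_4], [v_5]
  1-simplices (12): [v_0,v_1], [v_0,v_3], [v_0,v_4], [v_0,v_5], [v_1,v_2], [v_1,v_3], [v_1,v_4], [v_2,v_3], [v_2,v_4], [v_2,v_5], [v_3,v_5], [v_4,v_5]
  2-simplices (8): [v_0,v_1,v_3], [v_0,v_1,v_4], [v_0,v_3,v_5], [v_0,v_4,v_5], [v_1,v_2,v_3], [v_1,v_2,v_4], [v_2,v_3,v_5], [v_2,v_4,v_5]

so the chain groups are C_0 ≅ Z^6, C_1 ≅ Z^12, C_2 ≅ Z^8.

Boundary ∂_1: C_1 → C_0 maps an edge to its endpoints' difference, ∂[p,q] = q − p.
The 6×12 boundary matrix has rank 5 and Smith normal form diag(1,1,1,1,1).

∂_2: C_2 → C_1 sends each 2-simplex [p,q,r] to [q,r] − [p,r] + [p,q]. For instance
  ∂[v_1,v_2,v_3] = [v_2,v_3] − [v_1,v_3] + [v_1,v_2],
  ∂[v_2,v_3,v_5] = [v_3,v_5] − [v_2,v_5] + [v_2,v_3].
As a 12×8 matrix over Z this has rank 7, with invariant factors (1,1,1,1,1,1,1).

Computing H_k = (kernel of ∂_k) / (image of ∂_{k+1}):

  H_0: rank C_0 − rank ∂_1 = 6 − 5 = 1, and the invariant factors of ∂_1 are all 1, so H_0 ≅ Z.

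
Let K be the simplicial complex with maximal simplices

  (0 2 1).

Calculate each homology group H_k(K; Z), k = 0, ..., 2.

Take the total order 0 < 1 < 2 on the vertex set. Then K (dimension 2) consists of the simplices:

  0-simplices (3): [0], [1], [2]
  1-simplices (3): [0,1], [0,2], [1,2]
  2-simplices (1): [0,1,2]

giving chain groups C_0 ≅ Z^3, C_1 ≅ Z^3, C_2 ≅ Z^1.

The boundary map ∂_1: C_1 → C_0 maps an edge to its endpoints' difference, ∂[p,q] = q − p. For instance
  ∂[0,2] = [2] − [0].
This gives a 3×3 integer matrix of rank 2; reducing to Smith normal form yields diagonal entries (1,1).

Boundary ∂_2: C_2 → C_1 acts by ∂[p,q,r] = [q,r] − [p,r] + [p,q]. For instance
  ∂[0,1,2] = [1,2] − [0,2] + [0,1].
The resulting 3×1 matrix has rank 1, and its Smith normal form has invariant factors (1).

From H_k ≅ ker(∂_k) / im(∂_{k+1}) we obtain:

  H_0: rank C_0 − rank ∂_1 = 3 − 2 = 1, and the invariant factors of ∂_1 are all 1, so H_0 = Z.
  H_1: rank ker ∂_1 − rank ∂_2 = (3 − 2) − 1 = 0, and the invariant factors of ∂_2 are all 1, so H_1 = 0.
  H_2: rank ker ∂_2 − rank ∂_3 = (1 − 1) − 0 = 0, and there is no ∂_3, so H_2 = 0.

H_0 = Z,  H_1 = 0,  H_2 = 0.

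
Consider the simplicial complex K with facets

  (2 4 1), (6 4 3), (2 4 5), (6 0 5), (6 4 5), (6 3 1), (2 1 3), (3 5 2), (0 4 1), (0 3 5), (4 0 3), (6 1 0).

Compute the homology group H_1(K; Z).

H_1 ≅ Z/2Z.

We work with the vertex ordering 0 < 1 < 2 < 3 < 4 < 5 < 6. The simplices of K, each written with vertices in increasing order, are:

  0-simplices (7): [0], [1], [2], [3], [4], [5], [6]
  1-simplices (18): [0,1], [0,3], [0,4], [0,5], [0,6], [1,2], [1,3], [1,4], [1,6], [2,3], [2,4], [2,5], [3,4], [3,5], [3,6], [4,5], [4,6], [5,6]
  2-simplices (12): [0,1,4], [0,1,6], [0,3,4], [0,3,5], [0,5,6], [1,2,3], [1,2,4], [1,3,6], [2,3,5], [2,4,5], [3,4,6], [4,5,6]

Hence C_0 ≅ Z^7, C_1 ≅ Z^18, C_2 ≅ Z^12.

Boundary ∂_1: C_1 → C_0 sends each edge [p,q] (with p < q) to q − p.
This gives a 7×18 integer matrix of rank 6; reducing to Smith normal form yields diagonal entries (1,1,1,1,1,1).

Boundary ∂_2: C_2 → C_1 acts by ∂[p,q,r] = [q,r] − [p,r] + [p,q]. For instance
  ∂[0,5,6] = [5,6] − [0,6] + [0,5],
  ∂[0,1,6] = [1,6] − [0,6] + [0,1].
The 18×12 boundary matrix has rank 12 and Smith normal form diag(1,1,1,1,1,1,1,1,1,1,1,2).

Computing H_k = (kernel of ∂_k) / (image of ∂_{k+1}):

  H_1: rank ker ∂_1 − rank ∂_2 = (18 − 6) − 12 = 0, and ∂_2 has invariant factor 2 > 1, so H_1 ≅ Z/2Z.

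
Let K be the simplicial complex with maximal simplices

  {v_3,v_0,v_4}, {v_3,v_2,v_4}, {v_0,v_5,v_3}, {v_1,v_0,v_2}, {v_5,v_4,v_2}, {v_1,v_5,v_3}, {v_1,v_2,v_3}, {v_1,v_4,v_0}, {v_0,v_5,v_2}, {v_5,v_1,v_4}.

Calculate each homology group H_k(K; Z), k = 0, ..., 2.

K has 6 vertices, 15 edges, 10 triangles.
rank ∂_0 = 0, rank ∂_1 = 5 ⇒ b_0 = 6 − 0 − 5 = 1; all invariant factors of ∂_1 are 1 so no torsion. So H_0 ≅ Z.
rank ∂_1 = 5, rank ∂_2 = 10 ⇒ b_1 = 15 − 5 − 10 = 0; ∂_2 has invariant factor(s) [2] giving torsion. So H_1 ≅ Z_2.
rank ∂_2 = 10, rank ∂_3 = 0 ⇒ b_2 = 10 − 10 − 0 = 0. So H_2 ≅ 0.

H_0 = Z,  H_1 = Z_2,  H_2 = 0.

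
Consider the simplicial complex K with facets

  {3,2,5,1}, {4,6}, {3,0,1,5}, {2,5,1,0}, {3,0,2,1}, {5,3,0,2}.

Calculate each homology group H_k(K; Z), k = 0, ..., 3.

Take the total order 0 < 1 < 2 < 3 < 4 < 5 < 6 on the vertex set. Then K (dimension 3) consists of the simplices:

  0-simplices (7): [0], [1], [2], [3], [4], [5], [6]
  1-simplices (11): [0,1], [0,2], [0,3], [0,5], [1,2], [1,3], [1,5], [2,3], [2,5], [3,5], [4,6]
  2-simplices (10): [0,1,2], [0,1,3], [0,1,5], [0,2,3], [0,2,5], [0,3,5], [1,2,3], [1,2,5], [1,3,5], [2,3,5]
  3-simplices (5): [0,1,2,3], [0,1,2,5], [0,1,3,5], [0,2,3,5], [1,2,3,5]

Hence C_0 ≅ Z^7, C_1 ≅ Z^11, C_2 ≅ Z^10, C_3 ≅ Z^5.

The boundary map ∂_1: C_1 → C_0 sends each edge [p,q] (with p < q) to q − p. For instance
  ∂[0,3] = [3] − [0].
The resulting 7×11 matrix has rank 5, and its Smith normal form has invariant factors (1,1,1,1,1).

∂_2: C_2 → C_1 acts by ∂[p,q,r] = [q,r] − [p,r] + [p,q]. For instance
  ∂[0,2,5] = [2,5] − [0,5] + [0,2],
  ∂[1,2,3] = [2,3] − [1,3] + [1,2].
The resulting 11×10 matrix has rank 6, and its Smith normal form has invariant factors (1,1,1,1,1,1).

Boundary ∂_3: C_3 → C_2 sends each 3-simplex σ to the alternating sum Σ_i (−1)^i (σ with its i-th vertex removed). For instance
  ∂[1,2,3,5] = [2,3,5] − [1,3,5] + [1,2,5] − [1,2,3],
  ∂[0,2,3,5] = [2,3,5] − [0,3,5] + [0,2,5] − [0,2,3].
As a 10×5 matrix over Z this has rank 4, with invariant factors (1,1,1,1).

Reading off H_k = ker ∂_k / im ∂_{k+1}:

  H_0: rank C_0 − rank ∂_1 = 7 − 5 = 2, and the invariant factors of ∂_1 are all 1, so H_0 ≅ Z^2.
  H_1: rank ker ∂_1 − rank ∂_2 = (11 − 5) − 6 = 0, and the invariant factors of ∂_2 are all 1, so H_1 ≅ 0.
  H_2: rank ker ∂_2 − rank ∂_3 = (10 − 6) − 4 = 0, and the invariant factors of ∂_3 are all 1, so H_2 ≅ 0.
  H_3: rank ker ∂_3 − rank ∂_4 = (5 − 4) − 0 = 1, and there is no ∂_4, so H_3 ≅ Z.

H_0 ≅ Z^2,  H_1 = 0,  H_2 = 0,  H_3 ≅ Z.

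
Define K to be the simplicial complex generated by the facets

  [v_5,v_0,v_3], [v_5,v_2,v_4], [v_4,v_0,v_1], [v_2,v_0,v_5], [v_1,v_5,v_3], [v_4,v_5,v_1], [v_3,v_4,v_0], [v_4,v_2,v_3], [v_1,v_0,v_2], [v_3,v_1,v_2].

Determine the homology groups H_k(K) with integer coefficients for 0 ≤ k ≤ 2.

Fix the vertex order v_0 < v_1 < v_2 < v_3 < v_4 < v_5 and write every simplex with vertices in increasing order. Then dim K = 2 and the simplices of K are:

  0-simplices (6): [v_0], [v_1], [v_2], [v_3], [v_4], [v_5]
  1-simplices (15): (15 of them)
  2-simplices (10): [v_0,v_1,v_2], [v_0,v_1,v_4], [v_0,v_2,v_5], [v_0,v_3,v_4], [v_0,v_3,v_5], [v_1,v_2,v_3], [v_1,v_3,v_5], [v_1,v_4,v_5], [v_2,v_3,v_4], [v_2,v_4,v_5]

giving chain groups C_0 ≅ Z^6, C_1 ≅ Z^15, C_2 ≅ Z^10.

∂_1: C_1 → C_0 sends each edge [p,q] (with p < q) to q − p. For instance
  ∂[v_2,v_4] = [v_4] − [v_2].
This gives a 6×15 integer matrix of rank 5; reducing to Smith normal form yields diagonal entries (1,1,1,1,1).

Boundary ∂_2: C_2 → C_1 sends each 2-simplex [p,q,r] to [q,r] − [p,r] + [p,q]. For instance
  ∂[v_1,v_4,v_5] = [v_4,v_5] − [v_1,v_5] + [v_1,v_4],
  ∂[v_0,v_1,v_4] = [v_1,v_4] − [v_0,v_4] + [v_0,v_1].
The 15×10 boundary matrix has rank 10 and Smith normal form diag(1,1,1,1,1,1,1,1,1,2).

Computing H_k = (kernel of ∂_k) / (image of ∂_{k+1}):

  H_0: rank C_0 − rank ∂_1 = 6 − 5 = 1, and the invariant factors of ∂_1 are all 1, so H_0 = Z.
  H_1: rank ker ∂_1 − rank ∂_2 = (15 − 5) − 10 = 0, and ∂_2 has invariant factor 2 > 1, so H_1 = Z/2.
  H_2: rank ker ∂_2 − rank ∂_3 = (10 − 10) − 0 = 0, and there is no ∂_3, so H_2 = 0.

As a check, the Euler characteristic is 6 − 15 + 10 = 1, which agrees with 1 − 0 + 0 = 1.

H_0 = Z,  H_1 = Z/2,  H_2 = 0.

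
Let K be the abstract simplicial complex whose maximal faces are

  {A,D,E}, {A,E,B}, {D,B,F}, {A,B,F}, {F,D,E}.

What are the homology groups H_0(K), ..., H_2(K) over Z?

Take the total order A < B < D < E < F on the vertex set. Then K (dimension 2) consists of the simplices:

  0-simplices (5): A, B, D, E, F
  1-simplices (10): AB, AD, AE, AF, BD, BE, BF, DE, DF, EF
  2-simplices (5): ABE, ABF, ADE, BDF, DEF

giving chain groups C_0 ≅ Z^5, C_1 ≅ Z^10, C_2 ≅ Z^5.

The boundary map ∂_1: C_1 → C_0 maps an edge to its endpoints' difference, ∂[p,q] = q − p. For instance
  ∂BE = E − B.
As a 5×10 matrix over Z this has rank 4, with invariant factors (1,1,1,1).

∂_2: C_2 → C_1 sends each 2-simplex [p,q,r] to [q,r] − [p,r] + [p,q]. For instance
  ∂BDF = DF − BF + BD,
  ∂ABF = BF − AF + AB.
The resulting 10×5 matrix has rank 5, and its Smith normal form has invariant factors (1,1,1,1,1).

Reading off H_k = ker ∂_k / im ∂_{k+1}:

  H_0: rank C_0 − rank ∂_1 = 5 − 4 = 1, and the invariant factors of ∂_1 are all 1, so H_0 ≅ Z.
  H_1: rank ker ∂_1 − rank ∂_2 = (10 − 4) − 5 = 1, and the invariant factors of ∂_2 are all 1, so H_1 ≅ Z.
  H_2: rank ker ∂_2 − rank ∂_3 = (5 − 5) − 0 = 0, and there is no ∂_3, so H_2 ≅ 0.

As a check, the Euler characteristic is 5 − 10 + 5 = 0, which agrees with 1 − 1 + 0 = 0.
(K is a triangulation of the Möbius band.)

H_0 ≅ Z,  H_1 ≅ Z,  H_2 = 0.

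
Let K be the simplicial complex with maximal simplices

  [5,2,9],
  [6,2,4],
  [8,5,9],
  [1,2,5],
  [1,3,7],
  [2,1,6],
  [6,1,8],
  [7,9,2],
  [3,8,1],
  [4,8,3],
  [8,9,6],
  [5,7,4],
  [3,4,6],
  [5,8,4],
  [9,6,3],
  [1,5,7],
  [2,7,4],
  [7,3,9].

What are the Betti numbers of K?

Take the total order 1 < 2 < 3 < 4 < 5 < 6 < 7 < 8 < 9 on the vertex set. Then K (dimension 2) consists of the simplices:

  0-simplices (9): [1], [2], [3], [4], [5], [6], [7], [8], [9]
  1-simplices (27): (27 of them)
  2-simplices (18): [1,2,5], [1,2,6], [1,3,7], [1,3,8], [1,5,7], [1,6,8], [2,4,6], [2,4,7], [2,5,9], [2,7,9], [3,4,6], [3,4,8], [3,6,9], [3,7,9], [4,5,7], [4,5,8], [5,8,9], [6,8,9]

giving chain groups C_0 ≅ Z^9, C_1 ≅ Z^27, C_2 ≅ Z^18.

∂_1: C_1 → C_0 sends each edge [p,q] (with p < q) to q − p. For instance
  ∂[2,9] = [9] − [2].
As a 9×27 matrix over Z this has rank 8, with invariant factors (1,1,1,1,1,1,1,1).

Boundary ∂_2: C_2 → C_1 maps a triangle to the signed sum of its edges. For instance
  ∂[3,6,9] = [6,9] − [3,9] + [3,6],
  ∂[4,5,8] = [5,8] − [4,8] + [4,5].
As a 27×18 matrix over Z this has rank 18, with invariant factors (1,1,1,1,1,1,1,1,1,1,1,1,1,1,1,1,1,2).

From H_k ≅ ker(∂_k) / im(∂_{k+1}) we obtain:

  H_0: rank C_0 − rank ∂_1 = 9 − 8 = 1, and the invariant factors of ∂_1 are all 1, so H_0 ≅ Z.
  H_1: rank ker ∂_1 − rank ∂_2 = (27 − 8) − 18 = 1, and ∂_2 has invariant factor 2 > 1, so H_1 ≅ Z ⊕ Z/2.
  H_2: rank ker ∂_2 − rank ∂_3 = (18 − 18) − 0 = 0, and there is no ∂_3, so H_2 ≅ 0.

As a check, the Euler characteristic is 9 − 27 + 18 = 0, which agrees with 1 − 1 + 0 = 0.

Hence the Betti numbers are b_0 = 1, b_1 = 1, b_2 = 0.

b_0 = 1, b_1 = 1, b_2 = 0.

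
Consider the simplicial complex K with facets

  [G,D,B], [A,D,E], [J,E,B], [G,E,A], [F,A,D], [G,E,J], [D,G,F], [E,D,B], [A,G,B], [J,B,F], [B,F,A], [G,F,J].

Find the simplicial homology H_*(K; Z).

Fix the vertex order A < B < D < E < F < G < J and write every simplex with vertices in increasing order. Then dim K = 2 and the simplices of K are:

  0-simplices (7): A, B, D, E, F, G, J
  1-simplices (18): AB, AD, AE, AF, AG, BD, BE, BF, BG, BJ, DE, DF, DG, EG, EJ, FG, FJ, GJ
  2-simplices (12): ABF, ABG, ADE, ADF, AEG, BDE, BDG, BEJ, BFJ, DFG, EGJ, FGJ

so the chain groups are C_0 ≅ Z^7, C_1 ≅ Z^18, C_2 ≅ Z^12.

The boundary map ∂_1: C_1 → C_0 maps an edge to its endpoints' difference, ∂[p,q] = q − p. For instance
  ∂FJ = J − F.
The resulting 7×18 matrix has rank 6, and its Smith normal form has invariant factors (1,1,1,1,1,1).

∂_2: C_2 → C_1 maps a triangle to the signed sum of its edges. For instance
  ∂AEG = EG − AG + AE,
  ∂DFG = FG − DG + DF.
This gives a 18×12 integer matrix of rank 12; reducing to Smith normal form yields diagonal entries (1,1,1,1,1,1,1,1,1,1,1,2).

From H_k ≅ ker(∂_k) / im(∂_{k+1}) we obtain:

  H_0: rank C_0 − rank ∂_1 = 7 − 6 = 1, and the invariant factors of ∂_1 are all 1, so H_0 = Z.
  H_1: rank ker ∂_1 − rank ∂_2 = (18 − 6) − 12 = 0, and ∂_2 has invariant factor 2 > 1, so H_1 = Z/2.
  H_2: rank ker ∂_2 − rank ∂_3 = (12 − 12) − 0 = 0, and there is no ∂_3, so H_2 = 0.

H_0 = Z,  H_1 = Z/2,  H_2 = 0.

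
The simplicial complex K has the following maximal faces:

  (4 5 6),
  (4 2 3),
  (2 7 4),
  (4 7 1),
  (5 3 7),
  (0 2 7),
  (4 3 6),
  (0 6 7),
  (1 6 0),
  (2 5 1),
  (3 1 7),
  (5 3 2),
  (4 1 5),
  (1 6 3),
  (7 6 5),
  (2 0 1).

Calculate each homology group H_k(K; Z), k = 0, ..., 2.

Order the vertices as 0 < 1 < 2 < 3 < 4 < 5 < 6 < 7. Listing each simplex with vertices in this order, K has dimension 2 with simplices:

  0-simplices (8): [0], [1], [2], [3], [4], [5], [6], [7]
  1-simplices (24): (24 of them)
  2-simplices (16): [0,1,2], [0,1,6], [0,2,7], [0,6,7], [1,2,5], [1,3,6], [1,3,7], [1,4,5], [1,4,7], [2,3,4], [2,3,5], [2,4,7], [3,4,6], [3,5,7], [4,5,6], [5,6,7]

so the chain groups are C_0 ≅ Z^8, C_1 ≅ Z^24, C_2 ≅ Z^16.

∂_1: C_1 → C_0 is given by ∂[p,q] = [q] − [p].
This gives a 8×24 integer matrix of rank 7; reducing to Smith normal form yields diagonal entries (1,1,1,1,1,1,1).

Boundary ∂_2: C_2 → C_1 sends each 2-simplex [p,q,r] to [q,r] − [p,r] + [p,q]. For instance
  ∂[2,3,5] = [3,5] − [2,5] + [2,3],
  ∂[4,5,6] = [5,6] − [4,6] + [4,5].
As a 24×16 matrix over Z this has rank 15, with invariant factors (1,1,1,1,1,1,1,1,1,1,1,1,1,1,1).

Now H_k = ker ∂_k / im ∂_{k+1}, so:

  H_0: rank C_0 − rank ∂_1 = 8 − 7 = 1, and the invariant factors of ∂_1 are all 1, so H_0 ≅ Z.
  H_1: rank ker ∂_1 − rank ∂_2 = (24 − 7) − 15 = 2, and the invariant factors of ∂_2 are all 1, so H_1 ≅ Z^2.
  H_2: rank ker ∂_2 − rank ∂_3 = (16 − 15) − 0 = 1, and there is no ∂_3, so H_2 ≅ Z.

H_0 = Z,  H_1 = Z^2,  H_2 = Z.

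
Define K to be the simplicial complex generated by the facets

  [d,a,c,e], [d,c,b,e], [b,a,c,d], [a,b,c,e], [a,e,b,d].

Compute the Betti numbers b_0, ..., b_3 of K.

We work with the vertex ordering a < b < c < d < e. The simplices of K, each written with vertices in increasing order, are:

  0-simplices (5): a, b, c, d, e
  1-simplices (10): ab, ac, ad, ae, bc, bd, be, cd, ce, de
  2-simplices (10): abc, abd, abe, acd, ace, ade, bcd, bce, bde, cde
  3-simplices (5): abcd, abce, abde, acde, bcde

so the chain groups are C_0 ≅ Z^5, C_1 ≅ Z^10, C_2 ≅ Z^10, C_3 ≅ Z^5.

The boundary map ∂_1: C_1 → C_0 maps an edge to its endpoints' difference, ∂[p,q] = q − p. For instance
  ∂ac = c − a.
The 5×10 boundary matrix has rank 4 and Smith normal form diag(1,1,1,1).

The boundary map ∂_2: C_2 → C_1 sends each 2-simplex [p,q,r] to [q,r] − [p,r] + [p,q]. For instance
  ∂ade = de − ae + ad,
  ∂ace = ce − ae + ac.
This gives a 10×10 integer matrix of rank 6; reducing to Smith normal form yields diagonal entries (1,1,1,1,1,1).

The boundary map ∂_3: C_3 → C_2 sends each 3-simplex σ to the alternating sum Σ_i (−1)^i (σ with its i-th vertex removed). For instance
  ∂acde = cde − ade + ace − acd,
  ∂abde = bde − ade + abe − abd.
As a 10×5 matrix over Z this has rank 4, with invariant factors (1,1,1,1).

Now H_k = ker ∂_k / im ∂_{k+1}, so:

  H_0: rank C_0 − rank ∂_1 = 5 − 4 = 1, and the invariant factors of ∂_1 are all 1, so H_0 ≅ Z.
  H_1: rank ker ∂_1 − rank ∂_2 = (10 − 4) − 6 = 0, and the invariant factors of ∂_2 are all 1, so H_1 ≅ 0.
  H_2: rank ker ∂_2 − rank ∂_3 = (10 − 6) − 4 = 0, and the invariant factors of ∂_3 are all 1, so H_2 ≅ 0.
  H_3: rank ker ∂_3 − rank ∂_4 = (5 − 4) − 0 = 1, and there is no ∂_4, so H_3 ≅ Z.

(K is a triangulation of the 3-sphere S^3.)

Hence the Betti numbers are b_0 = 1, b_1 = 0, b_2 = 0, b_3 = 1.

b_0 = 1, b_1 = 0, b_2 = 0, b_3 = 1.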